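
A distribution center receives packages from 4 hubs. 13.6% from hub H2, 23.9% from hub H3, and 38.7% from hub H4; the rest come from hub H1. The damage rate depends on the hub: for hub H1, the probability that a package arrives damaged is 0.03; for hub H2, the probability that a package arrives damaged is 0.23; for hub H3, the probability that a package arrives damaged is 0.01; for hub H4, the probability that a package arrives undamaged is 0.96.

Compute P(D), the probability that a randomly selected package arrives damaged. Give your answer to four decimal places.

P(D) ≈ 0.0563

P(H1) = 1 − (0.136 + 0.239 + 0.387) = 0.238.
P(D|H4) = 1 − 0.96 = 0.04.
P(D) = P(D|H1)·P(H1) + P(D|H2)·P(H2) + P(D|H3)·P(H3) + P(D|H4)·P(H4)
      = 0.03·0.238 + 0.23·0.136 + 0.01·0.239 + 0.04·0.387
      = 0.00714 + 0.03128 + 0.00239 + 0.01548 = 0.05629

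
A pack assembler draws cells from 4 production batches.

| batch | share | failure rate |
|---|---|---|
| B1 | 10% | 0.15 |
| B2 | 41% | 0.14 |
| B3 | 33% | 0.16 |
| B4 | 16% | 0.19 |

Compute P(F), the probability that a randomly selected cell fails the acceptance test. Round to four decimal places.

P(F) ≈ 0.1556

P(F) = P(F|B1)·P(B1) + P(F|B2)·P(B2) + P(F|B3)·P(B3) + P(F|B4)·P(B4)
      = 0.15·0.1 + 0.14·0.41 + 0.16·0.33 + 0.19·0.16
      = 0.015 + 0.0574 + 0.0528 + 0.0304 = 0.1556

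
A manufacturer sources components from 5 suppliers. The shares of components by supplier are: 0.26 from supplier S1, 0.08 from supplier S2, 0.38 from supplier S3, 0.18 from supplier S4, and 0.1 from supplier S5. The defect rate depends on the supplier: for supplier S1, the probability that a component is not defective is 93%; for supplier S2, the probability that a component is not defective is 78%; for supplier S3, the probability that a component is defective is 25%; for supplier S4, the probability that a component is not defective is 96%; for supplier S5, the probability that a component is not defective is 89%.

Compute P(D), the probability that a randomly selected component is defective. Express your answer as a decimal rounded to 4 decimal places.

P(D|S1) = 1 − 0.93 = 0.07.
P(D|S2) = 1 − 0.78 = 0.22.
P(D|S4) = 1 − 0.96 = 0.04.
P(D|S5) = 1 − 0.89 = 0.11.
P(D) = P(D|S1)·P(S1) + P(D|S2)·P(S2) + P(D|S3)·P(S3) + P(D|S4)·P(S4) + P(D|S5)·P(S5)
      = 0.07·0.26 + 0.22·0.08 + 0.25·0.38 + 0.04·0.18 + 0.11·0.1
      = 0.0182 + 0.0176 + 0.095 + 0.0072 + 0.011 = 0.149

P(D) ≈ 0.1490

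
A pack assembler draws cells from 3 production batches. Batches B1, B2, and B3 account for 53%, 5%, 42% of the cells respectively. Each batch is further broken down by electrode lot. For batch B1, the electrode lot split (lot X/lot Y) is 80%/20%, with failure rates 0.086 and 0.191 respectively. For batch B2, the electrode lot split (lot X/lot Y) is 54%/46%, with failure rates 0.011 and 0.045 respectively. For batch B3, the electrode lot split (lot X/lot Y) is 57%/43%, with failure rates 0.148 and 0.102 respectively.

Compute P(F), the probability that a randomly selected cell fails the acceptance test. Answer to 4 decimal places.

P(F|B1) = 0.8·0.086 + 0.2·0.191 = 0.0688 + 0.0382 = 0.107
P(F|B2) = 0.54·0.011 + 0.46·0.045 = 0.00594 + 0.0207 = 0.02664
P(F|B3) = 0.57·0.148 + 0.43·0.102 = 0.08436 + 0.04386 = 0.12822
Then overall,
P(F) = 0.53·0.107 + 0.05·0.02664 + 0.42·0.12822
      = 0.05671 + 0.001332 + 0.0538524 = 0.1118944

P(F) ≈ 0.1119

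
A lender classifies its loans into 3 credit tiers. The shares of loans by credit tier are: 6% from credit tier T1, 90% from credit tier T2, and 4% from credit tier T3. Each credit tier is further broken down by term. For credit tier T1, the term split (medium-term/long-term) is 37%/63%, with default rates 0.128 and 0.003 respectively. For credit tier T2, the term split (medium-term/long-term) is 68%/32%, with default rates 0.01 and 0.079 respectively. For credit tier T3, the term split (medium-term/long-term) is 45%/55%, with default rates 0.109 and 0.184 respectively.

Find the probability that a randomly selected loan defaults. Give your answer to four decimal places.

0.0378

P(D|T1) = 0.37·0.128 + 0.63·0.003 = 0.04736 + 0.00189 = 0.04925
P(D|T2) = 0.68·0.01 + 0.32·0.079 = 0.0068 + 0.02528 = 0.03208
P(D|T3) = 0.45·0.109 + 0.55·0.184 = 0.04905 + 0.1012 = 0.15025
Then overall,
P(D) = 0.06·0.04925 + 0.9·0.03208 + 0.04·0.15025
      = 0.002955 + 0.028872 + 0.00601 = 0.037837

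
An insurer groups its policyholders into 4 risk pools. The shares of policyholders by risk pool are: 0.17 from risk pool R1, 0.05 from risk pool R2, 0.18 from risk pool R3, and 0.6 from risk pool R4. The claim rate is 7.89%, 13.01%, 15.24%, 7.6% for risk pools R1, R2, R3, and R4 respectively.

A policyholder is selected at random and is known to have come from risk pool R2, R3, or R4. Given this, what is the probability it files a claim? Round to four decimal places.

P(C|S) ≈ 0.0958

Let S = {R2, R3, R4}.
P(S) = 0.05 + 0.18 + 0.6 = 0.83.
P(C ∩ S) = 0.1301·0.05 + 0.1524·0.18 + 0.076·0.6 = 0.006505 + 0.027432 + 0.0456 = 0.079537.
P(C | S) = 0.079537 / 0.83 = 0.095828…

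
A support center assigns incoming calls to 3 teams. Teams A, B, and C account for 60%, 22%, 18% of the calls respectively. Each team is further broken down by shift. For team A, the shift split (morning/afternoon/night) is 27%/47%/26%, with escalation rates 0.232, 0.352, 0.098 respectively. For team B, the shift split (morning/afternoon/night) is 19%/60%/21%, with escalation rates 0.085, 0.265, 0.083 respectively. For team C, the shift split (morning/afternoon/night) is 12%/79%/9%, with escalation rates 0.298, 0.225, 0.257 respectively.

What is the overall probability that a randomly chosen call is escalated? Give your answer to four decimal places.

0.2371

P(E|A) = 0.27·0.232 + 0.47·0.352 + 0.26·0.098 = 0.06264 + 0.16544 + 0.02548 = 0.25356
P(E|B) = 0.19·0.085 + 0.6·0.265 + 0.21·0.083 = 0.01615 + 0.159 + 0.01743 = 0.19258
P(E|C) = 0.12·0.298 + 0.79·0.225 + 0.09·0.257 = 0.03576 + 0.17775 + 0.02313 = 0.23664
Then overall,
P(E) = 0.6·0.25356 + 0.22·0.19258 + 0.18·0.23664
      = 0.152136 + 0.0423676 + 0.0425952 = 0.2370988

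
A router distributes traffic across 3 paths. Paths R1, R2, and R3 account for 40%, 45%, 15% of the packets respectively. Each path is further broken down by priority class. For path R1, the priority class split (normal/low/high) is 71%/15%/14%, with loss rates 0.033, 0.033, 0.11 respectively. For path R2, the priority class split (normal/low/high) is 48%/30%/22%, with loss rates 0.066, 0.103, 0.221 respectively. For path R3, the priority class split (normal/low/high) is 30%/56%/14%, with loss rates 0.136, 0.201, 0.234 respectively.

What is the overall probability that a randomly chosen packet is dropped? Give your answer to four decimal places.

0.0955

P(L|R1) = 0.71·0.033 + 0.15·0.033 + 0.14·0.11 = 0.02343 + 0.00495 + 0.0154 = 0.04378
P(L|R2) = 0.48·0.066 + 0.3·0.103 + 0.22·0.221 = 0.03168 + 0.0309 + 0.04862 = 0.1112
P(L|R3) = 0.3·0.136 + 0.56·0.201 + 0.14·0.234 = 0.0408 + 0.11256 + 0.03276 = 0.18612
By total probability over the outer partition,
P(L) = 0.4·0.04378 + 0.45·0.1112 + 0.15·0.18612
      = 0.017512 + 0.05004 + 0.027918 = 0.09547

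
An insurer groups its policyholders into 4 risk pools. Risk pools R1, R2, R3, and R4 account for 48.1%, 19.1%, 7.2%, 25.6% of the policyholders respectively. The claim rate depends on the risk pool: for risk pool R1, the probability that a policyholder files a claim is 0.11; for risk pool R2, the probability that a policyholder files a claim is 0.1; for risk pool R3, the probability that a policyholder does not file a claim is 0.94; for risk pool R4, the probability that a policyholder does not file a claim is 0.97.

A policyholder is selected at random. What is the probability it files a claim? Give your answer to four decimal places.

P(C|R3) = 1 − 0.94 = 0.06.
P(C|R4) = 1 − 0.97 = 0.03.
P(C) = P(C|R1)·P(R1) + P(C|R2)·P(R2) + P(C|R3)·P(R3) + P(C|R4)·P(R4)
      = 0.11·0.481 + 0.1·0.191 + 0.06·0.072 + 0.03·0.256
      = 0.05291 + 0.0191 + 0.00432 + 0.00768 = 0.08401

P(C) ≈ 0.0840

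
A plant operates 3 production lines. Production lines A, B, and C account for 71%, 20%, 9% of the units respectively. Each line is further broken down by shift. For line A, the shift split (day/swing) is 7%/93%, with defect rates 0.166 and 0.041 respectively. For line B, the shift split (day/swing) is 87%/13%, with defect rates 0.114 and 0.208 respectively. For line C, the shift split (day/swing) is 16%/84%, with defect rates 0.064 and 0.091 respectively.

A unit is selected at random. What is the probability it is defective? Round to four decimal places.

P(D|A) = 0.07·0.166 + 0.93·0.041 = 0.01162 + 0.03813 = 0.04975
P(D|B) = 0.87·0.114 + 0.13·0.208 = 0.09918 + 0.02704 = 0.12622
P(D|C) = 0.16·0.064 + 0.84·0.091 = 0.01024 + 0.07644 = 0.08668
Then overall,
P(D) = 0.71·0.04975 + 0.2·0.12622 + 0.09·0.08668
      = 0.0353225 + 0.025244 + 0.0078012 = 0.0683677

P(D) ≈ 0.0684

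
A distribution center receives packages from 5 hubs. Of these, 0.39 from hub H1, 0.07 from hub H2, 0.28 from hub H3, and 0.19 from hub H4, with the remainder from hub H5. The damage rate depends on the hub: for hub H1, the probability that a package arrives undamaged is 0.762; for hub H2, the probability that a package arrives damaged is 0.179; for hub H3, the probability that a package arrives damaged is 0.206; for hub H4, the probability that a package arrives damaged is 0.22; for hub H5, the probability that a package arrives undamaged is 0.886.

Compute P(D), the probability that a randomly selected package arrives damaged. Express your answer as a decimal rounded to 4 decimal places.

P(H5) = 1 − (0.39 + 0.07 + 0.28 + 0.19) = 0.07.
P(D|H1) = 1 − 0.762 = 0.238.
P(D|H5) = 1 − 0.886 = 0.114.
By the law of total probability,
P(D) = P(D|H1)·P(H1) + P(D|H2)·P(H2) + P(D|H3)·P(H3) + P(D|H4)·P(H4) + P(D|H5)·P(H5)
      = 0.238·0.39 + 0.179·0.07 + 0.206·0.28 + 0.22·0.19 + 0.114·0.07
      = 0.09282 + 0.01253 + 0.05768 + 0.0418 + 0.00798 = 0.21281

P(D) ≈ 0.2128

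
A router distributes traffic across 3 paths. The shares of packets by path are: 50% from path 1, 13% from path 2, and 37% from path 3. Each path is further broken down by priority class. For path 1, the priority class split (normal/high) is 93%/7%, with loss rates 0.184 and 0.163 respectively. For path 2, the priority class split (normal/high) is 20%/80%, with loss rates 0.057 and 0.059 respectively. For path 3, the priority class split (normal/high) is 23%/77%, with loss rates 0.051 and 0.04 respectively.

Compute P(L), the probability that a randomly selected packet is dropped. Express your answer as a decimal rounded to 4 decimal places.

P(L|1) = 0.93·0.184 + 0.07·0.163 = 0.17112 + 0.01141 = 0.18253
P(L|2) = 0.2·0.057 + 0.8·0.059 = 0.0114 + 0.0472 = 0.0586
P(L|3) = 0.23·0.051 + 0.77·0.04 = 0.01173 + 0.0308 = 0.04253
Then overall,
P(L) = 0.5·0.18253 + 0.13·0.0586 + 0.37·0.04253
      = 0.091265 + 0.007618 + 0.0157361 = 0.1146191

0.1146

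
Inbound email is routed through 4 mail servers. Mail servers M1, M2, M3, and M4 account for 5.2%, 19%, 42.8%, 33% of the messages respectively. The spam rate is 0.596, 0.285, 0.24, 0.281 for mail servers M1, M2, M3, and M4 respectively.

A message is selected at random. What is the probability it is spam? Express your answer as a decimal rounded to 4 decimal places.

P(S) = P(S|M1)·P(M1) + P(S|M2)·P(M2) + P(S|M3)·P(M3) + P(S|M4)·P(M4)
      = 0.596·0.052 + 0.285·0.19 + 0.24·0.428 + 0.281·0.33
      = 0.030992 + 0.05415 + 0.10272 + 0.09273 = 0.280592

P(S) ≈ 0.2806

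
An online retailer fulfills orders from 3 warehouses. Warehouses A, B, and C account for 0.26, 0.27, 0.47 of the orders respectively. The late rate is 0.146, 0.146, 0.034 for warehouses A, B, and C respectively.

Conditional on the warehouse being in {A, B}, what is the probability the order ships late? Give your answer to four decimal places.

0.1460

Let S = {A, B}.
P(S) = 0.26 + 0.27 = 0.53.
P(L ∩ S) = 0.146·0.26 + 0.146·0.27 = 0.03796 + 0.03942 = 0.07738.
P(L | S) = 0.07738 / 0.53 = 0.146000…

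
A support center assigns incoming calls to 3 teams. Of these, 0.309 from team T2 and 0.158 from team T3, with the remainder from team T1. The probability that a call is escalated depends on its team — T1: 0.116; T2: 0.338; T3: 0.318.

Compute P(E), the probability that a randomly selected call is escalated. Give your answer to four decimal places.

P(T1) = 1 − (0.309 + 0.158) = 0.533.
By the law of total probability,
P(E) = P(E|T1)·P(T1) + P(E|T2)·P(T2) + P(E|T3)·P(T3)
      = 0.116·0.533 + 0.338·0.309 + 0.318·0.158
      = 0.061828 + 0.104442 + 0.050244 = 0.216514

P(E) ≈ 0.2165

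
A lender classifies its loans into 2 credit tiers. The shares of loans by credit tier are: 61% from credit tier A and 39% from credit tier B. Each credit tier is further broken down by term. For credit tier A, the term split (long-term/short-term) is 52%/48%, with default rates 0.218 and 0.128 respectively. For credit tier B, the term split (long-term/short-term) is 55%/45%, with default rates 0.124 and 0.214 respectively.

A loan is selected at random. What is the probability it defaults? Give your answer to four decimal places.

P(D) ≈ 0.1708

P(D|A) = 0.52·0.218 + 0.48·0.128 = 0.11336 + 0.06144 = 0.1748
P(D|B) = 0.55·0.124 + 0.45·0.214 = 0.0682 + 0.0963 = 0.1645
Then overall,
P(D) = 0.61·0.1748 + 0.39·0.1645
      = 0.106628 + 0.064155 = 0.170783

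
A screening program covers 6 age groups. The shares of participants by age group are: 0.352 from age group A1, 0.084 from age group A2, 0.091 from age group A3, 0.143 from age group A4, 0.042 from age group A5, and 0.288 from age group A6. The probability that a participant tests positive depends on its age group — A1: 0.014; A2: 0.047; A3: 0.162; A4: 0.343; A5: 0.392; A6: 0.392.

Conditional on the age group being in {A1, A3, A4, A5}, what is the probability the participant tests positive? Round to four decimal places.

P(T|S) ≈ 0.1356

Let S = {A1, A3, A4, A5}.
P(S) = 0.352 + 0.091 + 0.143 + 0.042 = 0.628.
P(T ∩ S) = 0.014·0.352 + 0.162·0.091 + 0.343·0.143 + 0.392·0.042 = 0.004928 + 0.014742 + 0.049049 + 0.016464 = 0.085183.
P(T | S) = 0.085183 / 0.628 = 0.135642…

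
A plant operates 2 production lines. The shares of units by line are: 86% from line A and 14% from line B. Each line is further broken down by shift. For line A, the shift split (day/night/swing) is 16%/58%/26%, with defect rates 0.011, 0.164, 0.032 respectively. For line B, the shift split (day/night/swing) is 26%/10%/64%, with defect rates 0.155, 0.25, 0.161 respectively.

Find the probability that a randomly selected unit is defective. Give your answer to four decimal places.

P(D|A) = 0.16·0.011 + 0.58·0.164 + 0.26·0.032 = 0.00176 + 0.09512 + 0.00832 = 0.1052
P(D|B) = 0.26·0.155 + 0.1·0.25 + 0.64·0.161 = 0.0403 + 0.025 + 0.10304 = 0.16834
By total probability over the outer partition,
P(D) = 0.86·0.1052 + 0.14·0.16834
      = 0.090472 + 0.0235676 = 0.1140396

0.1140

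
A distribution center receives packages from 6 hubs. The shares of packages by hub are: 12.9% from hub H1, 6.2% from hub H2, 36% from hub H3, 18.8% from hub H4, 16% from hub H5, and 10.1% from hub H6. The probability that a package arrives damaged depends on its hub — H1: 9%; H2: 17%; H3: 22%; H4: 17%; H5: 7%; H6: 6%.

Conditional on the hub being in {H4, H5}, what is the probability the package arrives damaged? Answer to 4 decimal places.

P(D|S) ≈ 0.1240

Let S = {H4, H5}.
P(S) = 0.188 + 0.16 = 0.348.
P(D ∩ S) = 0.17·0.188 + 0.07·0.16 = 0.03196 + 0.0112 = 0.04316.
P(D | S) = 0.04316 / 0.348 = 0.124023…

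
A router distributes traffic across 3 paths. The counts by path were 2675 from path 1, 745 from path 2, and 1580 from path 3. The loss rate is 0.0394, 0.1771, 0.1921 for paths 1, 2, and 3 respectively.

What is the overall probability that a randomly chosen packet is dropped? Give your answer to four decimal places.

P(L) ≈ 0.1082

Total: 2675 + 745 + 1580 = 5000.
P(1) = 2675/5000 = 0.535. P(2) = 745/5000 = 0.149. P(3) = 1580/5000 = 0.316.
By the law of total probability,
P(L) = P(L|1)·P(1) + P(L|2)·P(2) + P(L|3)·P(3)
      = 0.0394·0.535 + 0.1771·0.149 + 0.1921·0.316
      = 0.021079 + 0.0263879 + 0.0607036 = 0.1081705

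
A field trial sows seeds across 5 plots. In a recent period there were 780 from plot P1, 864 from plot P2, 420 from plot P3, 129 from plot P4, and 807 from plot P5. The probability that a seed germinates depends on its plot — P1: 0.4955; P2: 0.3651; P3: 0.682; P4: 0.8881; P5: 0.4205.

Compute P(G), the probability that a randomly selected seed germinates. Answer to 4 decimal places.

P(G) ≈ 0.4808

Total: 780 + 864 + 420 + 129 + 807 = 3000.
P(P1) = 780/3000 = 0.26. P(P2) = 864/3000 = 0.288. P(P3) = 420/3000 = 0.14. P(P4) = 129/3000 = 0.043. P(P5) = 807/3000 = 0.269.
P(G) = P(G|P1)·P(P1) + P(G|P2)·P(P2) + P(G|P3)·P(P3) + P(G|P4)·P(P4) + P(G|P5)·P(P5)
      = 0.4955·0.26 + 0.3651·0.288 + 0.682·0.14 + 0.8881·0.043 + 0.4205·0.269
      = 0.12883 + 0.1051488 + 0.09548 + 0.0381883 + 0.1131145 = 0.4807616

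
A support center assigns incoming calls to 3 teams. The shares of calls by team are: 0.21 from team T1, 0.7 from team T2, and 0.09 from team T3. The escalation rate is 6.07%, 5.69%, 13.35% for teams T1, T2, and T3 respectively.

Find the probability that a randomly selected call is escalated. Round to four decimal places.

0.0646

P(E) = P(E|T1)·P(T1) + P(E|T2)·P(T2) + P(E|T3)·P(T3)
      = 0.0607·0.21 + 0.0569·0.7 + 0.1335·0.09
      = 0.012747 + 0.03983 + 0.012015 = 0.064592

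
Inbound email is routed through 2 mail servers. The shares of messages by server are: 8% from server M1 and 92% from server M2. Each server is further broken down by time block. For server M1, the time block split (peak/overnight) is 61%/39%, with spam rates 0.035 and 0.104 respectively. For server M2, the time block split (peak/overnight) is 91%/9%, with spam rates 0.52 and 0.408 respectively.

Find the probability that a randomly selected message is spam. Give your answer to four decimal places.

0.4741

P(S|M1) = 0.61·0.035 + 0.39·0.104 = 0.02135 + 0.04056 = 0.06191
P(S|M2) = 0.91·0.52 + 0.09·0.408 = 0.4732 + 0.03672 = 0.50992
Then overall,
P(S) = 0.08·0.06191 + 0.92·0.50992
      = 0.0049528 + 0.4691264 = 0.4740792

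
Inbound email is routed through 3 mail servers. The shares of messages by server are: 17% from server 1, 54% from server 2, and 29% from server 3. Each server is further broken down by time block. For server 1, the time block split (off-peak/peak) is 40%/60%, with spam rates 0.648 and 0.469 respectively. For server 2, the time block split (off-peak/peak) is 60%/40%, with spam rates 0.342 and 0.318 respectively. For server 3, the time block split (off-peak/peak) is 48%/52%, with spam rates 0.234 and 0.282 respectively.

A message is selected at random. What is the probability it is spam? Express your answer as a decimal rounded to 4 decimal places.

0.3465

P(S|1) = 0.4·0.648 + 0.6·0.469 = 0.2592 + 0.2814 = 0.5406
P(S|2) = 0.6·0.342 + 0.4·0.318 = 0.2052 + 0.1272 = 0.3324
P(S|3) = 0.48·0.234 + 0.52·0.282 = 0.11232 + 0.14664 = 0.25896
By total probability over the outer partition,
P(S) = 0.17·0.5406 + 0.54·0.3324 + 0.29·0.25896
      = 0.091902 + 0.179496 + 0.0750984 = 0.3464964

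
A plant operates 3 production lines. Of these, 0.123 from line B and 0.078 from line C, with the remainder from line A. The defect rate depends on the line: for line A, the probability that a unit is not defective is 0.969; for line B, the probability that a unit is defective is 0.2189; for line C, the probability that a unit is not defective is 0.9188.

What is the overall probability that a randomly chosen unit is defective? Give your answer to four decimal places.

P(D) ≈ 0.0580

P(A) = 1 − (0.123 + 0.078) = 0.799.
P(D|A) = 1 − 0.969 = 0.031.
P(D|C) = 1 − 0.9188 = 0.0812.
P(D) = P(D|A)·P(A) + P(D|B)·P(B) + P(D|C)·P(C)
      = 0.031·0.799 + 0.2189·0.123 + 0.0812·0.078
      = 0.024769 + 0.0269247 + 0.0063336 = 0.0580273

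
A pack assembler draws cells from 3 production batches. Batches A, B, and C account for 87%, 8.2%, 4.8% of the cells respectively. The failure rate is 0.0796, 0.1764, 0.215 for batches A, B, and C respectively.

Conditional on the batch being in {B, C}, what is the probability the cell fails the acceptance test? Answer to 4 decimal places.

P(F|S) ≈ 0.1907

Let S = {B, C}.
P(S) = 0.082 + 0.048 = 0.13.
P(F ∩ S) = 0.1764·0.082 + 0.215·0.048 = 0.0144648 + 0.01032 = 0.0247848.
P(F | S) = 0.0247848 / 0.13 = 0.190652…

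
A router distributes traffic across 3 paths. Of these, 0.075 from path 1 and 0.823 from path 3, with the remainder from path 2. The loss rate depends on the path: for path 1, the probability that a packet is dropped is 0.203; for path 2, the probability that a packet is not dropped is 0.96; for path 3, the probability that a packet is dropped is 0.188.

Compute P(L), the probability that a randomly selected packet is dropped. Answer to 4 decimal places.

0.1740

P(2) = 1 − (0.075 + 0.823) = 0.102.
P(L|2) = 1 − 0.96 = 0.04.
By the law of total probability,
P(L) = P(L|1)·P(1) + P(L|2)·P(2) + P(L|3)·P(3)
      = 0.203·0.075 + 0.04·0.102 + 0.188·0.823
      = 0.015225 + 0.00408 + 0.154724 = 0.174029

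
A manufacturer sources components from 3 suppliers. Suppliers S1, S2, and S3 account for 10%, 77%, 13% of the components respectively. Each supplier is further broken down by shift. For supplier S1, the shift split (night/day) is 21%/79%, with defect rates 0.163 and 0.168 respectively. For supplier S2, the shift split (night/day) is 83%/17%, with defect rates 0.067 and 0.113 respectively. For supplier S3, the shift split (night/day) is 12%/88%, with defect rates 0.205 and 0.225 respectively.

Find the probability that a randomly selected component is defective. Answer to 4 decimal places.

P(D|S1) = 0.21·0.163 + 0.79·0.168 = 0.03423 + 0.13272 = 0.16695
P(D|S2) = 0.83·0.067 + 0.17·0.113 = 0.05561 + 0.01921 = 0.07482
P(D|S3) = 0.12·0.205 + 0.88·0.225 = 0.0246 + 0.198 = 0.2226
By total probability over the outer partition,
P(D) = 0.1·0.16695 + 0.77·0.07482 + 0.13·0.2226
      = 0.016695 + 0.0576114 + 0.028938 = 0.1032444

P(D) ≈ 0.1032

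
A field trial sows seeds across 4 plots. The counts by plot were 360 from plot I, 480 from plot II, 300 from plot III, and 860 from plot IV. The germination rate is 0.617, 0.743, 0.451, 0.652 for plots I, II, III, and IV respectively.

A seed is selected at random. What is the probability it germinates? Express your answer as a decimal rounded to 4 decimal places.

0.6374

Total: 360 + 480 + 300 + 860 = 2000.
P(I) = 360/2000 = 0.18. P(II) = 480/2000 = 0.24. P(III) = 300/2000 = 0.15. P(IV) = 860/2000 = 0.43.
Summing over the partition,
P(G) = P(G|I)·P(I) + P(G|II)·P(II) + P(G|III)·P(III) + P(G|IV)·P(IV)
      = 0.617·0.18 + 0.743·0.24 + 0.451·0.15 + 0.652·0.43
      = 0.11106 + 0.17832 + 0.06765 + 0.28036 = 0.63739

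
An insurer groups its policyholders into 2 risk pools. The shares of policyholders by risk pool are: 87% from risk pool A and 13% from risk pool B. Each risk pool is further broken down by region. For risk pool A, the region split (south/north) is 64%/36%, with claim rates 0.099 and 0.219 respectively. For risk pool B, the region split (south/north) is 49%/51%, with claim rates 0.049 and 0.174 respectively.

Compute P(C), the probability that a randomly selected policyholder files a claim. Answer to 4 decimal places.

P(C) ≈ 0.1384

P(C|A) = 0.64·0.099 + 0.36·0.219 = 0.06336 + 0.07884 = 0.1422
P(C|B) = 0.49·0.049 + 0.51·0.174 = 0.02401 + 0.08874 = 0.11275
By total probability over the outer partition,
P(C) = 0.87·0.1422 + 0.13·0.11275
      = 0.123714 + 0.0146575 = 0.1383715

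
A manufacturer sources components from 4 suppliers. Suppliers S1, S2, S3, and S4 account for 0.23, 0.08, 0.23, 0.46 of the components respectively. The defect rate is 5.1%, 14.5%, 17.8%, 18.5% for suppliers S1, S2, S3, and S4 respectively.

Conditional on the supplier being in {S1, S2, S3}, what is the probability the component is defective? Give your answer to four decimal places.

P(D|S) ≈ 0.1190

Let S = {S1, S2, S3}.
P(S) = 0.23 + 0.08 + 0.23 = 0.54.
P(D ∩ S) = 0.051·0.23 + 0.145·0.08 + 0.178·0.23 = 0.01173 + 0.0116 + 0.04094 = 0.06427.
P(D | S) = 0.06427 / 0.54 = 0.119019…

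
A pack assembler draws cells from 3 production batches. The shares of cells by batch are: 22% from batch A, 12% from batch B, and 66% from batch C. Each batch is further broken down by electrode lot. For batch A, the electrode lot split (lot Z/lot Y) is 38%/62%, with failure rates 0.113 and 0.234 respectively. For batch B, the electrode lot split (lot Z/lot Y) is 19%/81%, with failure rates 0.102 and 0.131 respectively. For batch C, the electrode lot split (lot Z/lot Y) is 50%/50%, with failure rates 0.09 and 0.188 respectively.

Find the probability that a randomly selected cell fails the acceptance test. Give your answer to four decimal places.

0.1482

P(F|A) = 0.38·0.113 + 0.62·0.234 = 0.04294 + 0.14508 = 0.18802
P(F|B) = 0.19·0.102 + 0.81·0.131 = 0.01938 + 0.10611 = 0.12549
P(F|C) = 0.5·0.09 + 0.5·0.188 = 0.045 + 0.094 = 0.139
Then overall,
P(F) = 0.22·0.18802 + 0.12·0.12549 + 0.66·0.139
      = 0.0413644 + 0.0150588 + 0.09174 = 0.1481632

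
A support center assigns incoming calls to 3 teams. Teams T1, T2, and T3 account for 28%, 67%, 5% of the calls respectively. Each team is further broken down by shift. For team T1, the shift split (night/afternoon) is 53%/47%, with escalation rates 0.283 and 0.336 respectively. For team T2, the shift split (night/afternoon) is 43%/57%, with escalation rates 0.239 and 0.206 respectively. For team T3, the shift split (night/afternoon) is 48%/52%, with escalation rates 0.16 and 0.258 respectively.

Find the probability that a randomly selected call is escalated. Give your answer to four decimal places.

P(E) ≈ 0.2443

P(E|T1) = 0.53·0.283 + 0.47·0.336 = 0.14999 + 0.15792 = 0.30791
P(E|T2) = 0.43·0.239 + 0.57·0.206 = 0.10277 + 0.11742 = 0.22019
P(E|T3) = 0.48·0.16 + 0.52·0.258 = 0.0768 + 0.13416 = 0.21096
Then overall,
P(E) = 0.28·0.30791 + 0.67·0.22019 + 0.05·0.21096
      = 0.0862148 + 0.1475273 + 0.010548 = 0.2442901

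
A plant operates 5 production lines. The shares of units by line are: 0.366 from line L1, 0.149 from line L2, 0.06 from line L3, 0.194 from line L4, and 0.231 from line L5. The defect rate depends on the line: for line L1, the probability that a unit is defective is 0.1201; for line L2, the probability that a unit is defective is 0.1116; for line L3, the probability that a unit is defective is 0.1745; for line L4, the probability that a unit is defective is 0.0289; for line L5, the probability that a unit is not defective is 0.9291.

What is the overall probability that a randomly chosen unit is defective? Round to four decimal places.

P(D|L5) = 1 − 0.9291 = 0.0709.
P(D) = P(D|L1)·P(L1) + P(D|L2)·P(L2) + P(D|L3)·P(L3) + P(D|L4)·P(L4) + P(D|L5)·P(L5)
      = 0.1201·0.366 + 0.1116·0.149 + 0.1745·0.06 + 0.0289·0.194 + 0.0709·0.231
      = 0.0439566 + 0.0166284 + 0.01047 + 0.0056066 + 0.0163779 = 0.0930395

P(D) ≈ 0.0930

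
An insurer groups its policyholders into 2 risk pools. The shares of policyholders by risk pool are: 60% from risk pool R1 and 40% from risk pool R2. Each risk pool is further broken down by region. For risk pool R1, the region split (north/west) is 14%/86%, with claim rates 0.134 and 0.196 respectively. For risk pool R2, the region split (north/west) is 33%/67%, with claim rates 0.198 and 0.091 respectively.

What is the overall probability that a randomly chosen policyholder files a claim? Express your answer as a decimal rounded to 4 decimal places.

P(C) ≈ 0.1629

P(C|R1) = 0.14·0.134 + 0.86·0.196 = 0.01876 + 0.16856 = 0.18732
P(C|R2) = 0.33·0.198 + 0.67·0.091 = 0.06534 + 0.06097 = 0.12631
By total probability over the outer partition,
P(C) = 0.6·0.18732 + 0.4·0.12631
      = 0.112392 + 0.050524 = 0.162916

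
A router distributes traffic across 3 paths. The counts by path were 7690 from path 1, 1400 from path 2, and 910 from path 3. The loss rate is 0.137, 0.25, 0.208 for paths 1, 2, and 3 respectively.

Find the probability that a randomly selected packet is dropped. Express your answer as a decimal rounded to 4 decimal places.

0.1593

Total: 7690 + 1400 + 910 = 10000.
P(1) = 7690/10000 = 0.769. P(2) = 1400/10000 = 0.14. P(3) = 910/10000 = 0.091.
P(L) = P(L|1)·P(1) + P(L|2)·P(2) + P(L|3)·P(3)
      = 0.137·0.769 + 0.25·0.14 + 0.208·0.091
      = 0.105353 + 0.035 + 0.018928 = 0.159281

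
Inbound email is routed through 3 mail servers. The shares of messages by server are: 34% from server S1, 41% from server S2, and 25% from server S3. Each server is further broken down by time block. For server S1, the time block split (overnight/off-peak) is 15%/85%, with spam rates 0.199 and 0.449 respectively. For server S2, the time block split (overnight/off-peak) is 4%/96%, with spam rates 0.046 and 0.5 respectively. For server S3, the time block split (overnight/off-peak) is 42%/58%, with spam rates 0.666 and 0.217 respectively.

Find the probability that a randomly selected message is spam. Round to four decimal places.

P(S|S1) = 0.15·0.199 + 0.85·0.449 = 0.02985 + 0.38165 = 0.4115
P(S|S2) = 0.04·0.046 + 0.96·0.5 = 0.00184 + 0.48 = 0.48184
P(S|S3) = 0.42·0.666 + 0.58·0.217 = 0.27972 + 0.12586 = 0.40558
By total probability over the outer partition,
P(S) = 0.34·0.4115 + 0.41·0.48184 + 0.25·0.40558
      = 0.13991 + 0.1975544 + 0.101395 = 0.4388594

P(S) ≈ 0.4389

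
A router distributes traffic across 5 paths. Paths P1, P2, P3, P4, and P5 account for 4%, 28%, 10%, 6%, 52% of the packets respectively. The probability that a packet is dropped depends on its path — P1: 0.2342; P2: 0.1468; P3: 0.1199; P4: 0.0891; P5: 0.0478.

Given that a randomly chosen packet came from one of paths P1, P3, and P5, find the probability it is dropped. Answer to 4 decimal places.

Let S = {P1, P3, P5}.
P(S) = 0.04 + 0.1 + 0.52 = 0.66.
P(L ∩ S) = 0.2342·0.04 + 0.1199·0.1 + 0.0478·0.52 = 0.009368 + 0.01199 + 0.024856 = 0.046214.
P(L | S) = 0.046214 / 0.66 = 0.070021…

P(L|S) ≈ 0.0700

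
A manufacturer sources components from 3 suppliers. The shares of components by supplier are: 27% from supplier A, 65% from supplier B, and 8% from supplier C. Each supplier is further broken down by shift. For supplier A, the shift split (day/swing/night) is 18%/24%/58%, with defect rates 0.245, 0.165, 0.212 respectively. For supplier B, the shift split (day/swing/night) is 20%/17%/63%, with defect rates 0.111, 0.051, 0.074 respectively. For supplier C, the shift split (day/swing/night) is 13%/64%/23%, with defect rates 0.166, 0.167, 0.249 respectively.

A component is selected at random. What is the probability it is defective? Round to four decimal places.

0.1210

P(D|A) = 0.18·0.245 + 0.24·0.165 + 0.58·0.212 = 0.0441 + 0.0396 + 0.12296 = 0.20666
P(D|B) = 0.2·0.111 + 0.17·0.051 + 0.63·0.074 = 0.0222 + 0.00867 + 0.04662 = 0.07749
P(D|C) = 0.13·0.166 + 0.64·0.167 + 0.23·0.249 = 0.02158 + 0.10688 + 0.05727 = 0.18573
Then overall,
P(D) = 0.27·0.20666 + 0.65·0.07749 + 0.08·0.18573
      = 0.0557982 + 0.0503685 + 0.0148584 = 0.1210251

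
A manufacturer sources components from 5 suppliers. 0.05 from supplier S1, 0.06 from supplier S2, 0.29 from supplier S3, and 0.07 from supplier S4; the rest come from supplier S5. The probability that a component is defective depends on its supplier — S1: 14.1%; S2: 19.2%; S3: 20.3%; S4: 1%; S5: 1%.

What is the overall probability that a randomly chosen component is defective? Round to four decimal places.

0.0834

P(S5) = 1 − (0.05 + 0.06 + 0.29 + 0.07) = 0.53.
P(D) = P(D|S1)·P(S1) + P(D|S2)·P(S2) + P(D|S3)·P(S3) + P(D|S4)·P(S4) + P(D|S5)·P(S5)
      = 0.141·0.05 + 0.192·0.06 + 0.203·0.29 + 0.01·0.07 + 0.01·0.53
      = 0.00705 + 0.01152 + 0.05887 + 0.0007 + 0.0053 = 0.08344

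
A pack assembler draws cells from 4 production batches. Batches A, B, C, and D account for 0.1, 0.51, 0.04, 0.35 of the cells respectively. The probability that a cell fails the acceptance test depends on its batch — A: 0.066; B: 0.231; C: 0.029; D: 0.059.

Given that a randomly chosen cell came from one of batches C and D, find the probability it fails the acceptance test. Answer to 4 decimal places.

P(F|S) ≈ 0.0559

Let S = {C, D}.
P(S) = 0.04 + 0.35 = 0.39.
P(F ∩ S) = 0.029·0.04 + 0.059·0.35 = 0.00116 + 0.02065 = 0.02181.
P(F | S) = 0.02181 / 0.39 = 0.055923…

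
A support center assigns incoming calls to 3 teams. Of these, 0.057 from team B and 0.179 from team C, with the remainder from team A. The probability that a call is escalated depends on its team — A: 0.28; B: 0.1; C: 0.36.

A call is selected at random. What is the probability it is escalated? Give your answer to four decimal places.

0.2841

P(A) = 1 − (0.057 + 0.179) = 0.764.
P(E) = P(E|A)·P(A) + P(E|B)·P(B) + P(E|C)·P(C)
      = 0.28·0.764 + 0.1·0.057 + 0.36·0.179
      = 0.21392 + 0.0057 + 0.06444 = 0.28406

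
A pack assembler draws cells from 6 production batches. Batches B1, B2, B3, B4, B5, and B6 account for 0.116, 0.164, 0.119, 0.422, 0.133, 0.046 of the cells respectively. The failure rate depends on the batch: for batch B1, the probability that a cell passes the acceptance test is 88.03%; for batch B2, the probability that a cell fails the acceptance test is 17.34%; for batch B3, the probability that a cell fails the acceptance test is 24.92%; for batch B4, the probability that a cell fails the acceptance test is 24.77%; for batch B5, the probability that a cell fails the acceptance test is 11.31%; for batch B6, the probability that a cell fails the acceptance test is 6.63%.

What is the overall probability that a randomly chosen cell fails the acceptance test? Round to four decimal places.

P(F|B1) = 1 − 0.8803 = 0.1197.
P(F) = P(F|B1)·P(B1) + P(F|B2)·P(B2) + P(F|B3)·P(B3) + P(F|B4)·P(B4) + P(F|B5)·P(B5) + P(F|B6)·P(B6)
      = 0.1197·0.116 + 0.1734·0.164 + 0.2492·0.119 + 0.2477·0.422 + 0.1131·0.133 + 0.0663·0.046
      = 0.0138852 + 0.0284376 + 0.0296548 + 0.1045294 + 0.0150423 + 0.0030498 = 0.1945991

0.1946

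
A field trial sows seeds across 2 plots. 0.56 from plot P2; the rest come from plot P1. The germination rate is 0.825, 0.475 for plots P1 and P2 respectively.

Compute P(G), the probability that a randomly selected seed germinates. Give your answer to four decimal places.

P(P1) = 1 − (0.56) = 0.44.
By the law of total probability,
P(G) = P(G|P1)·P(P1) + P(G|P2)·P(P2)
      = 0.825·0.44 + 0.475·0.56
      = 0.363 + 0.266 = 0.629

P(G) ≈ 0.6290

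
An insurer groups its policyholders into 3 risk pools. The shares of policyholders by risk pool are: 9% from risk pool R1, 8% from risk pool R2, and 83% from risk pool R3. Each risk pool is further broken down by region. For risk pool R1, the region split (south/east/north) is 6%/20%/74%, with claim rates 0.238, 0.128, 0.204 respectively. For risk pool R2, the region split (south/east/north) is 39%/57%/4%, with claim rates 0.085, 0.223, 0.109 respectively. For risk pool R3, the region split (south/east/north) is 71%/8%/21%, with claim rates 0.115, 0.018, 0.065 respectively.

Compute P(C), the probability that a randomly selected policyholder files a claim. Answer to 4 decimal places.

P(C|R1) = 0.06·0.238 + 0.2·0.128 + 0.74·0.204 = 0.01428 + 0.0256 + 0.15096 = 0.19084
P(C|R2) = 0.39·0.085 + 0.57·0.223 + 0.04·0.109 = 0.03315 + 0.12711 + 0.00436 = 0.16462
P(C|R3) = 0.71·0.115 + 0.08·0.018 + 0.21·0.065 = 0.08165 + 0.00144 + 0.01365 = 0.09674
By total probability over the outer partition,
P(C) = 0.09·0.19084 + 0.08·0.16462 + 0.83·0.09674
      = 0.0171756 + 0.0131696 + 0.0802942 = 0.1106394

0.1106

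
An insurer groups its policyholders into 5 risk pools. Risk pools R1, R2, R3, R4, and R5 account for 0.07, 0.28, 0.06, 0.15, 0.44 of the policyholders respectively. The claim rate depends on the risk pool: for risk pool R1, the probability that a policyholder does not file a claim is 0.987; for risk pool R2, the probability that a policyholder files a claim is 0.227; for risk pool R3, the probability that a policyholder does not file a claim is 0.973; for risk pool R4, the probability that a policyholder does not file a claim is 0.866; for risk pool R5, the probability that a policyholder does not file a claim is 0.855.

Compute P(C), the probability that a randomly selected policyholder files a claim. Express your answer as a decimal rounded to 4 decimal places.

P(C|R1) = 1 − 0.987 = 0.013.
P(C|R3) = 1 − 0.973 = 0.027.
P(C|R4) = 1 − 0.866 = 0.134.
P(C|R5) = 1 − 0.855 = 0.145.
By the law of total probability,
P(C) = P(C|R1)·P(R1) + P(C|R2)·P(R2) + P(C|R3)·P(R3) + P(C|R4)·P(R4) + P(C|R5)·P(R5)
      = 0.013·0.07 + 0.227·0.28 + 0.027·0.06 + 0.134·0.15 + 0.145·0.44
      = 0.00091 + 0.06356 + 0.00162 + 0.0201 + 0.0638 = 0.14999

0.1500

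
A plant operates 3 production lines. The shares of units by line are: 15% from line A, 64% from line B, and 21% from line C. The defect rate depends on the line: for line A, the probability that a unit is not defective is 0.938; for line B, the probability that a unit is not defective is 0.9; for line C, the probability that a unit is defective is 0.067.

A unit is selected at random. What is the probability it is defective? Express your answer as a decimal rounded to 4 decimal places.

P(D|A) = 1 − 0.938 = 0.062.
P(D|B) = 1 − 0.9 = 0.1.
P(D) = P(D|A)·P(A) + P(D|B)·P(B) + P(D|C)·P(C)
      = 0.062·0.15 + 0.1·0.64 + 0.067·0.21
      = 0.0093 + 0.064 + 0.01407 = 0.08737

P(D) ≈ 0.0874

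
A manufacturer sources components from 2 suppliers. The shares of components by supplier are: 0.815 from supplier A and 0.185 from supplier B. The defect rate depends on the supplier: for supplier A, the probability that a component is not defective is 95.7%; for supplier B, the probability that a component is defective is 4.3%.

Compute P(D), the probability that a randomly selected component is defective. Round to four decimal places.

0.0430

P(D|A) = 1 − 0.957 = 0.043.
P(D) = P(D|A)·P(A) + P(D|B)·P(B)
      = 0.043·0.815 + 0.043·0.185
      = 0.035045 + 0.007955 = 0.043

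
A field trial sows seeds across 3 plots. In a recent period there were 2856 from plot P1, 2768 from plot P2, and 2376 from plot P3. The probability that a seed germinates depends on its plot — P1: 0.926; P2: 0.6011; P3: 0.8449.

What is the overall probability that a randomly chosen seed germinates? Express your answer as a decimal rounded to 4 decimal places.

Total: 2856 + 2768 + 2376 = 8000.
P(P1) = 2856/8000 = 0.357. P(P2) = 2768/8000 = 0.346. P(P3) = 2376/8000 = 0.297.
P(G) = P(G|P1)·P(P1) + P(G|P2)·P(P2) + P(G|P3)·P(P3)
      = 0.926·0.357 + 0.6011·0.346 + 0.8449·0.297
      = 0.330582 + 0.2079806 + 0.2509353 = 0.7894979

0.7895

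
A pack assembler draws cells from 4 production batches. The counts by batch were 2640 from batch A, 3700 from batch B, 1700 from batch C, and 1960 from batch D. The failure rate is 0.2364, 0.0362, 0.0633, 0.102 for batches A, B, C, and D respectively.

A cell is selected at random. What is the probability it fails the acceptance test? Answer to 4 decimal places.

0.1066

Total: 2640 + 3700 + 1700 + 1960 = 10000.
P(A) = 2640/10000 = 0.264. P(B) = 3700/10000 = 0.37. P(C) = 1700/10000 = 0.17. P(D) = 1960/10000 = 0.196.
Using total probability over the partition,
P(F) = P(F|A)·P(A) + P(F|B)·P(B) + P(F|C)·P(C) + P(F|D)·P(D)
      = 0.2364·0.264 + 0.0362·0.37 + 0.0633·0.17 + 0.102·0.196
      = 0.0624096 + 0.013394 + 0.010761 + 0.019992 = 0.1065566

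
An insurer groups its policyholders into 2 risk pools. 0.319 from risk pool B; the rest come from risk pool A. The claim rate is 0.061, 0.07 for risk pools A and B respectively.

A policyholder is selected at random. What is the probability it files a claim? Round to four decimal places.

P(A) = 1 − (0.319) = 0.681.
Using total probability over the partition,
P(C) = P(C|A)·P(A) + P(C|B)·P(B)
      = 0.061·0.681 + 0.07·0.319
      = 0.041541 + 0.02233 = 0.063871

P(C) ≈ 0.0639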